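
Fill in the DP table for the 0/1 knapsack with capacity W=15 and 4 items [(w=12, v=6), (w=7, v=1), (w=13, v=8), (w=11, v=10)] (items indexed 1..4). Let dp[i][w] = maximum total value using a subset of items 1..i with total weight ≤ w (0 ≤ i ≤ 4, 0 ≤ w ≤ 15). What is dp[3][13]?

i\w   0   1   2   3   4   5   6   7   8   9  10  11  12  13  14  15
  0   0   0   0   0   0   0   0   0   0   0   0   0   0   0   0   0
  1   0   0   0   0   0   0   0   0   0   0   0   0   6   6   6   6
  2   0   0   0   0   0   0   0   1   1   1   1   1   6   6   6   6
  3   0   0   0   0   0   0   0   1   1   1   1   1   6   8   8   8
  4   0   0   0   0   0   0   0   1   1   1   1  10  10  10  10  10

8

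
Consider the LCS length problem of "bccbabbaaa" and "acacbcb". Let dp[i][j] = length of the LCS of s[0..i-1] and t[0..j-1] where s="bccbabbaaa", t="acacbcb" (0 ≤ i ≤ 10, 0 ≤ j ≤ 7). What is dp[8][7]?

   ''  a  c  a  c  b  c  b
''  0  0  0  0  0  0  0  0
 b  0  0  0  0  0  1  1  1
 c  0  0  1  1  1  1  2  2
 c  0  0  1  1  2  2  2  2
 b  0  0  1  1  2  3  3  3
 a  0  1  1  2  2  3  3  3
 b  0  1  1  2  2  3  3  4
 b  0  1  1  2  2  3  3  4
 a  0  1  1  2  2  3  3  4
 a  0  1  1  2  2  3  3  4
 a  0  1  1  2  2  3  3  4

4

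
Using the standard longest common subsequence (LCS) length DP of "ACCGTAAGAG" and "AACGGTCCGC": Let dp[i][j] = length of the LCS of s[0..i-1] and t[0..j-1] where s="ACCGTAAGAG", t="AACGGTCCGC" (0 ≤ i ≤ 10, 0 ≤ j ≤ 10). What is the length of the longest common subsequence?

   ''  A  A  C  G  G  T  C  C  G  C
''  0  0  0  0  0  0  0  0  0  0  0
 A  0  1  1  1  1  1  1  1  1  1  1
 C  0  1  1  2  2  2  2  2  2  2  2
 C  0  1  1  2  2  2  2  3  3  3  3
 G  0  1  1  2  3  3  3  3  3  4  4
 T  0  1  1  2  3  3  4  4  4  4  4
 A  0  1  2  2  3  3  4  4  4  4  4
 A  0  1  2  2  3  3  4  4  4  4  4
 G  0  1  2  2  3  4  4  4  4  5  5
 A  0  1  2  2  3  4  4  4  4  5  5
 G  0  1  2  2  3  4  4  4  4  5  5

5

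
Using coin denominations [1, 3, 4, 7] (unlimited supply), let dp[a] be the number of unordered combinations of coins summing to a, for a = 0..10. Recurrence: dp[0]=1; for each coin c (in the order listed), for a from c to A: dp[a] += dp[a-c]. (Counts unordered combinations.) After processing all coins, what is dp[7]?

6

after  coin     0     1     2     3     4     5     6     7     8     9    10
          1     1     1     1     1     1     1     1     1     1     1     1
          3     1     1     1     2     2     2     3     3     3     4     4
          4     1     1     1     2     3     3     4     5     6     7     8
          7     1     1     1     2     3     3     4     6     7     8    10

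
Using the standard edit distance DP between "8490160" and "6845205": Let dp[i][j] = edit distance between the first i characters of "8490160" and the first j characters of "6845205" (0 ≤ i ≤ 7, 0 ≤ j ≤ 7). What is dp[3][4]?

2

   ''  6  8  4  5  2  0  5
''  0  1  2  3  4  5  6  7
 8  1  1  1  2  3  4  5  6
 4  2  2  2  1  2  3  4  5
 9  3  3  3  2  2  3  4  5
 0  4  4  4  3  3  3  3  4
 1  5  5  5  4  4  4  4  4
 6  6  5  6  5  5  5  5  5
 0  7  6  6  6  6  6  5  6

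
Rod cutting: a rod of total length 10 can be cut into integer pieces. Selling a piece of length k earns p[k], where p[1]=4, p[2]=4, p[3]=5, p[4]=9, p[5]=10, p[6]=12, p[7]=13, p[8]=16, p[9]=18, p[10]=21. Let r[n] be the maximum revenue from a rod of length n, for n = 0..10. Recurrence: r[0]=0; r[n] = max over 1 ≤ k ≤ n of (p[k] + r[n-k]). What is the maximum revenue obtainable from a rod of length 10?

   n    0    1    2    3    4    5    6    7    8    9   10
r[n]    0    4    8   12   16   20   24   28   32   36   40

40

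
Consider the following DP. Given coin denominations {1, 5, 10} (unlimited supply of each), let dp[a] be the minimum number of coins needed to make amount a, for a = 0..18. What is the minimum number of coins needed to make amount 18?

 a  0  1  2  3  4  5  6  7  8  9 10 11 12 13 14 15 16 17 18
dp  0  1  2  3  4  1  2  3  4  5  1  2  3  4  5  2  3  4  5

5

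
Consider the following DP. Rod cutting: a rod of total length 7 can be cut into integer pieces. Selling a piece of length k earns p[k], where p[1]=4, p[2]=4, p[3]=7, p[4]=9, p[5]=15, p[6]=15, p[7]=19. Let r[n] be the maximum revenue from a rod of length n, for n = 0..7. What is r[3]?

   n    0    1    2    3    4    5    6    7
r[n]    0    4    8   12   16   20   24   28

12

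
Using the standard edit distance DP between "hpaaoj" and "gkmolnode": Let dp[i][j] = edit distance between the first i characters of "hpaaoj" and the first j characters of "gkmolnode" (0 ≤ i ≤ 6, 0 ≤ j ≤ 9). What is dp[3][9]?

   ''  g  k  m  o  l  n  o  d  e
''  0  1  2  3  4  5  6  7  8  9
 h  1  1  2  3  4  5  6  7  8  9
 p  2  2  2  3  4  5  6  7  8  9
 a  3  3  3  3  4  5  6  7  8  9
 a  4  4  4  4  4  5  6  7  8  9
 o  5  5  5  5  4  5  6  6  7  8
 j  6  6  6  6  5  5  6  7  7  8

9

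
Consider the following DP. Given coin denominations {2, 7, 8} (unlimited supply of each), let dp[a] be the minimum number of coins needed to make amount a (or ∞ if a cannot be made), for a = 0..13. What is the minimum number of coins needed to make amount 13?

4

 a  0  1  2  3  4  5  6  7  8  9 10 11 12 13
dp  0  -  1  -  2  -  3  1  1  2  2  3  3  4
(- denotes ∞ / unreachable)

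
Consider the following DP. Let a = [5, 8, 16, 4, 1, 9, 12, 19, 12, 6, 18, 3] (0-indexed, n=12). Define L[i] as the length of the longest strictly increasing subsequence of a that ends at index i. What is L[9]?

   i    0    1    2    3    4    5    6    7    8    9   10   11
a[i]    5    8   16    4    1    9   12   19   12    6   18    3
L[i]    1    2    3    1    1    3    4    5    4    2    5    2

2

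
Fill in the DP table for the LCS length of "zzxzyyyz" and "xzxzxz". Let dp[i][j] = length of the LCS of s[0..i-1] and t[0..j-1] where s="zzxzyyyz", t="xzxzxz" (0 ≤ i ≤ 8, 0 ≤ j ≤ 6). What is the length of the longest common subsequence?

   ''  x  z  x  z  x  z
''  0  0  0  0  0  0  0
 z  0  0  1  1  1  1  1
 z  0  0  1  1  2  2  2
 x  0  1  1  2  2  3  3
 z  0  1  2  2  3  3  4
 y  0  1  2  2  3  3  4
 y  0  1  2  2  3  3  4
 y  0  1  2  2  3  3  4
 z  0  1  2  2  3  3  4

4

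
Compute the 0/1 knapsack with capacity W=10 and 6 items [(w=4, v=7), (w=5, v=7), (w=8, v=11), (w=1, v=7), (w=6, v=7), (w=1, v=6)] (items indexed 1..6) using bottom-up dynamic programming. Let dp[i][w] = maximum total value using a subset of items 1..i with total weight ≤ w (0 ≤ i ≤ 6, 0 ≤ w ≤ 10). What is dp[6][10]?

i\w   0   1   2   3   4   5   6   7   8   9  10
  0   0   0   0   0   0   0   0   0   0   0   0
  1   0   0   0   0   7   7   7   7   7   7   7
  2   0   0   0   0   7   7   7   7   7  14  14
  3   0   0   0   0   7   7   7   7  11  14  14
  4   0   7   7   7   7  14  14  14  14  18  21
  5   0   7   7   7   7  14  14  14  14  18  21
  6   0   7  13  13  13  14  20  20  20  20  24

24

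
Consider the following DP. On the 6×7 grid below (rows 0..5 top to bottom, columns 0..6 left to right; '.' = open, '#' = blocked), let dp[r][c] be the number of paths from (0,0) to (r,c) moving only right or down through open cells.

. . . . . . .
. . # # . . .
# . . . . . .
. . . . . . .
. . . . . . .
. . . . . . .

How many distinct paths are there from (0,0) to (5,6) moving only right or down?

133

r\c   0   1   2   3   4   5   6
  0   1   1   1   1   1   1   1
  1   1   2   0   0   1   2   3
  2   0   2   2   2   3   5   8
  3   0   2   4   6   9  14  22
  4   0   2   6  12  21  35  57
  5   0   2   8  20  41  76 133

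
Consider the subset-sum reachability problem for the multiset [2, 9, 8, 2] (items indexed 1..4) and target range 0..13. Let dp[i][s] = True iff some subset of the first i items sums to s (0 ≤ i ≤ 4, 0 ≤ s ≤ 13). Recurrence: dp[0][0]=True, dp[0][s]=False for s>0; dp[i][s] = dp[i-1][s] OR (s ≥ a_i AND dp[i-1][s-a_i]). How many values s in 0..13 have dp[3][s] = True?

6

i\s   0   1   2   3   4   5   6   7   8   9  10  11  12  13
  0   T   F   F   F   F   F   F   F   F   F   F   F   F   F
  1   T   F   T   F   F   F   F   F   F   F   F   F   F   F
  2   T   F   T   F   F   F   F   F   F   T   F   T   F   F
  3   T   F   T   F   F   F   F   F   T   T   T   T   F   F
  4   T   F   T   F   T   F   F   F   T   T   T   T   T   T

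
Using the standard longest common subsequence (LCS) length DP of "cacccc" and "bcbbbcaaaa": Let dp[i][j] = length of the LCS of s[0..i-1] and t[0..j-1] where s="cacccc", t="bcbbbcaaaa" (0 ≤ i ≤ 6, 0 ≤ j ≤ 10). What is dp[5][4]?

   ''  b  c  b  b  b  c  a  a  a  a
''  0  0  0  0  0  0  0  0  0  0  0
 c  0  0  1  1  1  1  1  1  1  1  1
 a  0  0  1  1  1  1  1  2  2  2  2
 c  0  0  1  1  1  1  2  2  2  2  2
 c  0  0  1  1  1  1  2  2  2  2  2
 c  0  0  1  1  1  1  2  2  2  2  2
 c  0  0  1  1  1  1  2  2  2  2  2

1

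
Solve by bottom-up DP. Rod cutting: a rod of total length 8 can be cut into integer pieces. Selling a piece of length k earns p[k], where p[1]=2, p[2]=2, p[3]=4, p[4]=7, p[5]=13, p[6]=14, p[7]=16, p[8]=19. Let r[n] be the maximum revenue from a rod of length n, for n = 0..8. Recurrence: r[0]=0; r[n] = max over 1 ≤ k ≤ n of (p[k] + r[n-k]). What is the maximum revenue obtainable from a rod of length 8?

19

   n    0    1    2    3    4    5    6    7    8
r[n]    0    2    4    6    8   13   15   17   19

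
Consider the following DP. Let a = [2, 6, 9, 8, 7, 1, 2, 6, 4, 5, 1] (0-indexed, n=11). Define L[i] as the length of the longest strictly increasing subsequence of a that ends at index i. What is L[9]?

4

   i    0    1    2    3    4    5    6    7    8    9   10
a[i]    2    6    9    8    7    1    2    6    4    5    1
L[i]    1    2    3    3    3    1    2    3    3    4    1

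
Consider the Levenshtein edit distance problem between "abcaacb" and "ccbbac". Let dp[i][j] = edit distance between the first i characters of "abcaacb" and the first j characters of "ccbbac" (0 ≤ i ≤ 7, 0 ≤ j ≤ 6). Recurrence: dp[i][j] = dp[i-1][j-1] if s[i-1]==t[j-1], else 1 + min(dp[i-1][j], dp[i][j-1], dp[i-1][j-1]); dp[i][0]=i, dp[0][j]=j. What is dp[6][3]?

5

   ''  c  c  b  b  a  c
''  0  1  2  3  4  5  6
 a  1  1  2  3  4  4  5
 b  2  2  2  2  3  4  5
 c  3  2  2  3  3  4  4
 a  4  3  3  3  4  3  4
 a  5  4  4  4  4  4  4
 c  6  5  4  5  5  5  4
 b  7  6  5  4  5  6  5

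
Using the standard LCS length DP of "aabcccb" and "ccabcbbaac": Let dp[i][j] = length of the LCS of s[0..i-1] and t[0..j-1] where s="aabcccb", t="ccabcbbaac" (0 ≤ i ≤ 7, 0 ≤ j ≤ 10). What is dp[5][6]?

   ''  c  c  a  b  c  b  b  a  a  c
''  0  0  0  0  0  0  0  0  0  0  0
 a  0  0  0  1  1  1  1  1  1  1  1
 a  0  0  0  1  1  1  1  1  2  2  2
 b  0  0  0  1  2  2  2  2  2  2  2
 c  0  1  1  1  2  3  3  3  3  3  3
 c  0  1  2  2  2  3  3  3  3  3  4
 c  0  1  2  2  2  3  3  3  3  3  4
 b  0  1  2  2  3  3  4  4  4  4  4

3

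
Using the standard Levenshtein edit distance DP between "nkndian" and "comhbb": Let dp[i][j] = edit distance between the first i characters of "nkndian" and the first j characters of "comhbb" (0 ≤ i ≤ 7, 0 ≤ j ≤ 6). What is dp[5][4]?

   ''  c  o  m  h  b  b
''  0  1  2  3  4  5  6
 n  1  1  2  3  4  5  6
 k  2  2  2  3  4  5  6
 n  3  3  3  3  4  5  6
 d  4  4  4  4  4  5  6
 i  5  5  5  5  5  5  6
 a  6  6  6  6  6  6  6
 n  7  7  7  7  7  7  7

5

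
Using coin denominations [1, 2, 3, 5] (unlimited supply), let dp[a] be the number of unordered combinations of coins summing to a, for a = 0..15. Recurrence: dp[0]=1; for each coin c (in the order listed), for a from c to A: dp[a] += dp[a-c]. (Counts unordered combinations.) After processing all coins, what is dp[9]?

after  coin     0     1     2     3     4     5     6     7     8     9    10    11    12    13    14    15
          1     1     1     1     1     1     1     1     1     1     1     1     1     1     1     1     1
          2     1     1     2     2     3     3     4     4     5     5     6     6     7     7     8     8
          3     1     1     2     3     4     5     7     8    10    12    14    16    19    21    24    27
          5     1     1     2     3     4     6     8    10    13    16    20    24    29    34    40    47

16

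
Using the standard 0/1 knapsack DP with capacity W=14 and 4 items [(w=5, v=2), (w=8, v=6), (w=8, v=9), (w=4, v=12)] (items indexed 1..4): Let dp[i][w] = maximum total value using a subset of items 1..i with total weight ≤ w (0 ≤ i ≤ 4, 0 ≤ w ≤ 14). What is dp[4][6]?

i\w   0   1   2   3   4   5   6   7   8   9  10  11  12  13  14
  0   0   0   0   0   0   0   0   0   0   0   0   0   0   0   0
  1   0   0   0   0   0   2   2   2   2   2   2   2   2   2   2
  2   0   0   0   0   0   2   2   2   6   6   6   6   6   8   8
  3   0   0   0   0   0   2   2   2   9   9   9   9   9  11  11
  4   0   0   0   0  12  12  12  12  12  14  14  14  21  21  21

12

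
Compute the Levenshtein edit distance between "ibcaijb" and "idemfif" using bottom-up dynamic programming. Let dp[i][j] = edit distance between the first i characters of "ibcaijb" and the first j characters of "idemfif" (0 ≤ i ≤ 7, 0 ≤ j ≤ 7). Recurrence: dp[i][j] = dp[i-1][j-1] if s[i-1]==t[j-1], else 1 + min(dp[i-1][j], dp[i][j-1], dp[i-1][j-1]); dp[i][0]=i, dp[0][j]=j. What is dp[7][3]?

   ''  i  d  e  m  f  i  f
''  0  1  2  3  4  5  6  7
 i  1  0  1  2  3  4  5  6
 b  2  1  1  2  3  4  5  6
 c  3  2  2  2  3  4  5  6
 a  4  3  3  3  3  4  5  6
 i  5  4  4  4  4  4  4  5
 j  6  5  5  5  5  5  5  5
 b  7  6  6  6  6  6  6  6

6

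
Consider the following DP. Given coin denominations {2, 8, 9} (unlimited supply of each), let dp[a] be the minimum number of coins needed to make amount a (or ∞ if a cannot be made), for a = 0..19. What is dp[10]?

 a  0  1  2  3  4  5  6  7  8  9 10 11 12 13 14 15 16 17 18 19
dp  0  -  1  -  2  -  3  -  1  1  2  2  3  3  4  4  2  2  2  3
(- denotes ∞ / unreachable)

2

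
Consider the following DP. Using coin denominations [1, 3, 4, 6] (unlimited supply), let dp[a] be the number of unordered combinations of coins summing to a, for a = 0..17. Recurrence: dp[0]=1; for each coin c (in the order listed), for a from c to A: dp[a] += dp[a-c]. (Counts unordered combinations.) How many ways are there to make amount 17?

30

after  coin     0     1     2     3     4     5     6     7     8     9    10    11    12    13    14    15    16    17
          1     1     1     1     1     1     1     1     1     1     1     1     1     1     1     1     1     1     1
          3     1     1     1     2     2     2     3     3     3     4     4     4     5     5     5     6     6     6
          4     1     1     1     2     3     3     4     5     6     7     8     9    11    12    13    15    17    18
          6     1     1     1     2     3     3     5     6     7     9    11    12    16    18    20    24    28    30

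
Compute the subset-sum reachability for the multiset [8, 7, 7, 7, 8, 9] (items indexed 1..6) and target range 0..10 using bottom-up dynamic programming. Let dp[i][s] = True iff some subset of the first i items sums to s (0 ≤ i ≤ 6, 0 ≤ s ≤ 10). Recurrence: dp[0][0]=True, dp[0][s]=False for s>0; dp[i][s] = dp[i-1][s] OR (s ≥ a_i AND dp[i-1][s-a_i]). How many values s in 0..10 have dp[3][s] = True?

3

i\s   0   1   2   3   4   5   6   7   8   9  10
  0   T   F   F   F   F   F   F   F   F   F   F
  1   T   F   F   F   F   F   F   F   T   F   F
  2   T   F   F   F   F   F   F   T   T   F   F
  3   T   F   F   F   F   F   F   T   T   F   F
  4   T   F   F   F   F   F   F   T   T   F   F
  5   T   F   F   F   F   F   F   T   T   F   F
  6   T   F   F   F   F   F   F   T   T   T   F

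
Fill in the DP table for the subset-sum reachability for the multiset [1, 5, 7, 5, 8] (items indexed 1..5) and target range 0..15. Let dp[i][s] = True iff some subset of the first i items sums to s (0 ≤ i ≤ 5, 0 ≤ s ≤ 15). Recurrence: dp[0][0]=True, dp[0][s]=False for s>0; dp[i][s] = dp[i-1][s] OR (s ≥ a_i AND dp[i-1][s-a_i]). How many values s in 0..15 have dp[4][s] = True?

i\s   0   1   2   3   4   5   6   7   8   9  10  11  12  13  14  15
  0   T   F   F   F   F   F   F   F   F   F   F   F   F   F   F   F
  1   T   T   F   F   F   F   F   F   F   F   F   F   F   F   F   F
  2   T   T   F   F   F   T   T   F   F   F   F   F   F   F   F   F
  3   T   T   F   F   F   T   T   T   T   F   F   F   T   T   F   F
  4   T   T   F   F   F   T   T   T   T   F   T   T   T   T   F   F
  5   T   T   F   F   F   T   T   T   T   T   T   T   T   T   T   T

10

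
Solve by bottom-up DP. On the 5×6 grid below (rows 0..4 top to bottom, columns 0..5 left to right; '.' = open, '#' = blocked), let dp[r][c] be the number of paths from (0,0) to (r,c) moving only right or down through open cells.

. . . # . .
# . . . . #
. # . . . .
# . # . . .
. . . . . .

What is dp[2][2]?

r\c   0   1   2   3   4   5
  0   1   1   1   0   0   0
  1   0   1   2   2   2   0
  2   0   0   2   4   6   6
  3   0   0   0   4  10  16
  4   0   0   0   4  14  30

2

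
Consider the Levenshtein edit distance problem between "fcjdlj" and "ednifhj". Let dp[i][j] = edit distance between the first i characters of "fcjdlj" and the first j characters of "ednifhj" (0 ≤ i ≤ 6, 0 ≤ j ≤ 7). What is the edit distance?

   ''  e  d  n  i  f  h  j
''  0  1  2  3  4  5  6  7
 f  1  1  2  3  4  4  5  6
 c  2  2  2  3  4  5  5  6
 j  3  3  3  3  4  5  6  5
 d  4  4  3  4  4  5  6  6
 l  5  5  4  4  5  5  6  7
 j  6  6  5  5  5  6  6  6

6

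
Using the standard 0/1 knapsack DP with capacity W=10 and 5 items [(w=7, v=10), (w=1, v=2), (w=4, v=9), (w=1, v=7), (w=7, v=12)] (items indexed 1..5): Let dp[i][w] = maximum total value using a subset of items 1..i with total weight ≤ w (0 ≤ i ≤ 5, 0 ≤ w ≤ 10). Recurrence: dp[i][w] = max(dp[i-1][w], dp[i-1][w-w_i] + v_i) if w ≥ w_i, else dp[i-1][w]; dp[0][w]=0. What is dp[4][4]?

i\w   0   1   2   3   4   5   6   7   8   9  10
  0   0   0   0   0   0   0   0   0   0   0   0
  1   0   0   0   0   0   0   0  10  10  10  10
  2   0   2   2   2   2   2   2  10  12  12  12
  3   0   2   2   2   9  11  11  11  12  12  12
  4   0   7   9   9   9  16  18  18  18  19  19
  5   0   7   9   9   9  16  18  18  19  21  21

9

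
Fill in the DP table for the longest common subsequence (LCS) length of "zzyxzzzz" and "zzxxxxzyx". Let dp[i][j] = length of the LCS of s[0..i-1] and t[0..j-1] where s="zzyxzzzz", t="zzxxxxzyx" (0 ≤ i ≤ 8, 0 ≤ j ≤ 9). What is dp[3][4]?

2

   ''  z  z  x  x  x  x  z  y  x
''  0  0  0  0  0  0  0  0  0  0
 z  0  1  1  1  1  1  1  1  1  1
 z  0  1  2  2  2  2  2  2  2  2
 y  0  1  2  2  2  2  2  2  3  3
 x  0  1  2  3  3  3  3  3  3  4
 z  0  1  2  3  3  3  3  4  4  4
 z  0  1  2  3  3  3  3  4  4  4
 z  0  1  2  3  3  3  3  4  4  4
 z  0  1  2  3  3  3  3  4  4  4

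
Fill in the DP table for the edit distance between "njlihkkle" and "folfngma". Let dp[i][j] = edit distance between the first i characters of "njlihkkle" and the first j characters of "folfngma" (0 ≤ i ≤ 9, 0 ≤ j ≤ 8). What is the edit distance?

8

   ''  f  o  l  f  n  g  m  a
''  0  1  2  3  4  5  6  7  8
 n  1  1  2  3  4  4  5  6  7
 j  2  2  2  3  4  5  5  6  7
 l  3  3  3  2  3  4  5  6  7
 i  4  4  4  3  3  4  5  6  7
 h  5  5  5  4  4  4  5  6  7
 k  6  6  6  5  5  5  5  6  7
 k  7  7  7  6  6  6  6  6  7
 l  8  8  8  7  7  7  7  7  7
 e  9  9  9  8  8  8  8  8  8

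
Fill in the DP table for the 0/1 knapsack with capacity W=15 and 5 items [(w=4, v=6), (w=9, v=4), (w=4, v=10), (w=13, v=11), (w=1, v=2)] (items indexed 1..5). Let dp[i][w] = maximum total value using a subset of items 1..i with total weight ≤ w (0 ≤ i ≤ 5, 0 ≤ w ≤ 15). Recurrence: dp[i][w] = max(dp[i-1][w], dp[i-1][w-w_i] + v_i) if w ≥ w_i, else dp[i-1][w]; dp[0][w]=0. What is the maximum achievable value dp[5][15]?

18

i\w   0   1   2   3   4   5   6   7   8   9  10  11  12  13  14  15
  0   0   0   0   0   0   0   0   0   0   0   0   0   0   0   0   0
  1   0   0   0   0   6   6   6   6   6   6   6   6   6   6   6   6
  2   0   0   0   0   6   6   6   6   6   6   6   6   6  10  10  10
  3   0   0   0   0  10  10  10  10  16  16  16  16  16  16  16  16
  4   0   0   0   0  10  10  10  10  16  16  16  16  16  16  16  16
  5   0   2   2   2  10  12  12  12  16  18  18  18  18  18  18  18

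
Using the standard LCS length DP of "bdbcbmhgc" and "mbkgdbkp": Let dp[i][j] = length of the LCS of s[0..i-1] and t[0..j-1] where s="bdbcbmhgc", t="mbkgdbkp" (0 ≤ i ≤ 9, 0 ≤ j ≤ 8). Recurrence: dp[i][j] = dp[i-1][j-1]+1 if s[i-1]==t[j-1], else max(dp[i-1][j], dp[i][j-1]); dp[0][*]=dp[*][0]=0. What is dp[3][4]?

1

   ''  m  b  k  g  d  b  k  p
''  0  0  0  0  0  0  0  0  0
 b  0  0  1  1  1  1  1  1  1
 d  0  0  1  1  1  2  2  2  2
 b  0  0  1  1  1  2  3  3  3
 c  0  0  1  1  1  2  3  3  3
 b  0  0  1  1  1  2  3  3  3
 m  0  1  1  1  1  2  3  3  3
 h  0  1  1  1  1  2  3  3  3
 g  0  1  1  1  2  2  3  3  3
 c  0  1  1  1  2  2  3  3  3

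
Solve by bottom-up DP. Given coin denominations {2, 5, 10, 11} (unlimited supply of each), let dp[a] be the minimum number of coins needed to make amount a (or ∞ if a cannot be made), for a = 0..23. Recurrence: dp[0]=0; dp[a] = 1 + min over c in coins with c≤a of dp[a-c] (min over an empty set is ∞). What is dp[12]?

 a  0  1  2  3  4  5  6  7  8  9 10 11 12 13 14 15 16 17 18 19 20 21 22 23
dp  0  -  1  -  2  1  3  2  4  3  1  1  2  2  3  2  2  3  3  4  2  2  2  3
(- denotes ∞ / unreachable)

2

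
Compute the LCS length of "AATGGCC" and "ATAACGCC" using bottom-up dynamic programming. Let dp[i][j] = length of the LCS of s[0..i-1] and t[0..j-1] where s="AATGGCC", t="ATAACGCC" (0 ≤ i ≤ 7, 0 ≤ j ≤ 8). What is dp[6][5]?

   ''  A  T  A  A  C  G  C  C
''  0  0  0  0  0  0  0  0  0
 A  0  1  1  1  1  1  1  1  1
 A  0  1  1  2  2  2  2  2  2
 T  0  1  2  2  2  2  2  2  2
 G  0  1  2  2  2  2  3  3  3
 G  0  1  2  2  2  2  3  3  3
 C  0  1  2  2  2  3  3  4  4
 C  0  1  2  2  2  3  3  4  5

3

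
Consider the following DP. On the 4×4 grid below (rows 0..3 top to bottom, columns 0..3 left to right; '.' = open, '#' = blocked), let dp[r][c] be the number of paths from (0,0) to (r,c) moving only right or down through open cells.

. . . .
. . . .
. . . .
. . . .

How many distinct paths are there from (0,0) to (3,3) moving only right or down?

r\c   0   1   2   3
  0   1   1   1   1
  1   1   2   3   4
  2   1   3   6  10
  3   1   4  10  20

20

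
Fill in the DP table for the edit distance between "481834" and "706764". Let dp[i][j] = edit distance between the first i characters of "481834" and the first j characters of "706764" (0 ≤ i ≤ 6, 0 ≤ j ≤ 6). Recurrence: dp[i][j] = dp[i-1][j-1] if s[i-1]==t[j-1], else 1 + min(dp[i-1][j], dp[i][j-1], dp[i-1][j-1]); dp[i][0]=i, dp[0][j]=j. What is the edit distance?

5

   ''  7  0  6  7  6  4
''  0  1  2  3  4  5  6
 4  1  1  2  3  4  5  5
 8  2  2  2  3  4  5  6
 1  3  3  3  3  4  5  6
 8  4  4  4  4  4  5  6
 3  5  5  5  5  5  5  6
 4  6  6  6  6  6  6  5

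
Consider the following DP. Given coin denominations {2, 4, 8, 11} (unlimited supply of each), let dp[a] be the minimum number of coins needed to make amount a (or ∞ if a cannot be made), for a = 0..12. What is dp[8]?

 a  0  1  2  3  4  5  6  7  8  9 10 11 12
dp  0  -  1  -  1  -  2  -  1  -  2  1  2
(- denotes ∞ / unreachable)

1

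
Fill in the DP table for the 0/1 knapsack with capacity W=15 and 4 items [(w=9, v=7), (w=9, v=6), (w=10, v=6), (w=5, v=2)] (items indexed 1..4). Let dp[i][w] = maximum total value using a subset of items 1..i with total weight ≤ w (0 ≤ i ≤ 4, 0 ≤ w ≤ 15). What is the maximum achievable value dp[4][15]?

i\w   0   1   2   3   4   5   6   7   8   9  10  11  12  13  14  15
  0   0   0   0   0   0   0   0   0   0   0   0   0   0   0   0   0
  1   0   0   0   0   0   0   0   0   0   7   7   7   7   7   7   7
  2   0   0   0   0   0   0   0   0   0   7   7   7   7   7   7   7
  3   0   0   0   0   0   0   0   0   0   7   7   7   7   7   7   7
  4   0   0   0   0   0   2   2   2   2   7   7   7   7   7   9   9

9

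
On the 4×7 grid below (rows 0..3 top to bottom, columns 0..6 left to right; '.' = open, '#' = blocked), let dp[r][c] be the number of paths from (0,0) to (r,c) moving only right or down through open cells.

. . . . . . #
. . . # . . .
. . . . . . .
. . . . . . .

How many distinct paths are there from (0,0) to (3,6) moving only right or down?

r\c   0   1   2   3   4   5   6
  0   1   1   1   1   1   1   0
  1   1   2   3   0   1   2   2
  2   1   3   6   6   7   9  11
  3   1   4  10  16  23  32  43

43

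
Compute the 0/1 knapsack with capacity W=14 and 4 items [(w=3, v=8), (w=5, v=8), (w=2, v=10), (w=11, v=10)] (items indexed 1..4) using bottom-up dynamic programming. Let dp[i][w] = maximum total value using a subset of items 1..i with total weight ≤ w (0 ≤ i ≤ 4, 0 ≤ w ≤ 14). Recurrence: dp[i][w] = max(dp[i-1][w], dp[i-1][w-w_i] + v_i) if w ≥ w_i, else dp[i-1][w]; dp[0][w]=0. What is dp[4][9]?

i\w   0   1   2   3   4   5   6   7   8   9  10  11  12  13  14
  0   0   0   0   0   0   0   0   0   0   0   0   0   0   0   0
  1   0   0   0   8   8   8   8   8   8   8   8   8   8   8   8
  2   0   0   0   8   8   8   8   8  16  16  16  16  16  16  16
  3   0   0  10  10  10  18  18  18  18  18  26  26  26  26  26
  4   0   0  10  10  10  18  18  18  18  18  26  26  26  26  26

18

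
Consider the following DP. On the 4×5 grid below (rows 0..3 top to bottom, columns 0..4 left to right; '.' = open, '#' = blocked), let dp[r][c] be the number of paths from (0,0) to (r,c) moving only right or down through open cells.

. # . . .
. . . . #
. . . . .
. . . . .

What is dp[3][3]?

10

r\c   0   1   2   3   4
  0   1   0   0   0   0
  1   1   1   1   1   0
  2   1   2   3   4   4
  3   1   3   6  10  14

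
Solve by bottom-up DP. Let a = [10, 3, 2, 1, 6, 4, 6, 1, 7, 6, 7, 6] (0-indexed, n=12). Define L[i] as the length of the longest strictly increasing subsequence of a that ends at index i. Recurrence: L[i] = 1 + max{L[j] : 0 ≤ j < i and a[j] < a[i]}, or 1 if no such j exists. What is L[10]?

   i    0    1    2    3    4    5    6    7    8    9   10   11
a[i]   10    3    2    1    6    4    6    1    7    6    7    6
L[i]    1    1    1    1    2    2    3    1    4    3    4    3

4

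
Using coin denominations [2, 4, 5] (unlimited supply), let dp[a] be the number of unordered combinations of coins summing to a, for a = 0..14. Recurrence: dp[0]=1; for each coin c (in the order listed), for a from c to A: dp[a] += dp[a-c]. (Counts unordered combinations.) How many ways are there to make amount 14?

after  coin     0     1     2     3     4     5     6     7     8     9    10    11    12    13    14
          2     1     0     1     0     1     0     1     0     1     0     1     0     1     0     1
          4     1     0     1     0     2     0     2     0     3     0     3     0     4     0     4
          5     1     0     1     0     2     1     2     1     3     2     4     2     5     3     6

6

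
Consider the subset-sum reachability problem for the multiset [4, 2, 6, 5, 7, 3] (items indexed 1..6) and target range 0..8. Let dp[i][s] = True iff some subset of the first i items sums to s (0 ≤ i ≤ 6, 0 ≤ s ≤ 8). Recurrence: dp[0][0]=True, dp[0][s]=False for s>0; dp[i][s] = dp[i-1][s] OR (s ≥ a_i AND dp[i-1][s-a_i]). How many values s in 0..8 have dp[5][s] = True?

7

i\s   0   1   2   3   4   5   6   7   8
  0   T   F   F   F   F   F   F   F   F
  1   T   F   F   F   T   F   F   F   F
  2   T   F   T   F   T   F   T   F   F
  3   T   F   T   F   T   F   T   F   T
  4   T   F   T   F   T   T   T   T   T
  5   T   F   T   F   T   T   T   T   T
  6   T   F   T   T   T   T   T   T   T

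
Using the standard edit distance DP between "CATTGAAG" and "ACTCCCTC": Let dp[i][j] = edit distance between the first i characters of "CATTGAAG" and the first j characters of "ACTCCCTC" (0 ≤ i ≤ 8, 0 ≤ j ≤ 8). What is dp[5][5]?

4

   ''  A  C  T  C  C  C  T  C
''  0  1  2  3  4  5  6  7  8
 C  1  1  1  2  3  4  5  6  7
 A  2  1  2  2  3  4  5  6  7
 T  3  2  2  2  3  4  5  5  6
 T  4  3  3  2  3  4  5  5  6
 G  5  4  4  3  3  4  5  6  6
 A  6  5  5  4  4  4  5  6  7
 A  7  6  6  5  5  5  5  6  7
 G  8  7  7  6  6  6  6  6  7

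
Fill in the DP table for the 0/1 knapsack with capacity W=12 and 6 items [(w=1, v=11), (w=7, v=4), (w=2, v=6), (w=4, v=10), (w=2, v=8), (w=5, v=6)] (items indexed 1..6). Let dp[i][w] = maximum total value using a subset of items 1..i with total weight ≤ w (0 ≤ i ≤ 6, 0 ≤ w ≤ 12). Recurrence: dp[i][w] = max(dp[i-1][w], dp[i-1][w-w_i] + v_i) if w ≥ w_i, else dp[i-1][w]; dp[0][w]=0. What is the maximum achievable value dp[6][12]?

35

i\w   0   1   2   3   4   5   6   7   8   9  10  11  12
  0   0   0   0   0   0   0   0   0   0   0   0   0   0
  1   0  11  11  11  11  11  11  11  11  11  11  11  11
  2   0  11  11  11  11  11  11  11  15  15  15  15  15
  3   0  11  11  17  17  17  17  17  17  17  21  21  21
  4   0  11  11  17  17  21  21  27  27  27  27  27  27
  5   0  11  11  19  19  25  25  29  29  35  35  35  35
  6   0  11  11  19  19  25  25  29  29  35  35  35  35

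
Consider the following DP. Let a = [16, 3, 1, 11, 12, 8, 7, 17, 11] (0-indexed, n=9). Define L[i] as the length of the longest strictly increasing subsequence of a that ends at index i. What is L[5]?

2

   i    0    1    2    3    4    5    6    7    8
a[i]   16    3    1   11   12    8    7   17   11
L[i]    1    1    1    2    3    2    2    4    3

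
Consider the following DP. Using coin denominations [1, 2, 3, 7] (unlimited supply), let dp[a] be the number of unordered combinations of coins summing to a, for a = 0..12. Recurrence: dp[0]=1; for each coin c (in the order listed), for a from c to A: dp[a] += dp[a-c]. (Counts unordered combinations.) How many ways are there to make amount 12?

24

after  coin     0     1     2     3     4     5     6     7     8     9    10    11    12
          1     1     1     1     1     1     1     1     1     1     1     1     1     1
          2     1     1     2     2     3     3     4     4     5     5     6     6     7
          3     1     1     2     3     4     5     7     8    10    12    14    16    19
          7     1     1     2     3     4     5     7     9    11    14    17    20    24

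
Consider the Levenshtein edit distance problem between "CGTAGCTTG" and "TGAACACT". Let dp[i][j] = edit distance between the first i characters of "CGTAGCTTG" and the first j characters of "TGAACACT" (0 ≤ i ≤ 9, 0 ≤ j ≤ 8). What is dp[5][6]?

4

   ''  T  G  A  A  C  A  C  T
''  0  1  2  3  4  5  6  7  8
 C  1  1  2  3  4  4  5  6  7
 G  2  2  1  2  3  4  5  6  7
 T  3  2  2  2  3  4  5  6  6
 A  4  3  3  2  2  3  4  5  6
 G  5  4  3  3  3  3  4  5  6
 C  6  5  4  4  4  3  4  4  5
 T  7  6  5  5  5  4  4  5  4
 T  8  7  6  6  6  5  5  5  5
 G  9  8  7  7  7  6  6  6  6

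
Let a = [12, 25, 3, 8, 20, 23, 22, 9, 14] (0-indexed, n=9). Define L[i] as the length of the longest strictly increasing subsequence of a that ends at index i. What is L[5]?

   i    0    1    2    3    4    5    6    7    8
a[i]   12   25    3    8   20   23   22    9   14
L[i]    1    2    1    2    3    4    4    3    4

4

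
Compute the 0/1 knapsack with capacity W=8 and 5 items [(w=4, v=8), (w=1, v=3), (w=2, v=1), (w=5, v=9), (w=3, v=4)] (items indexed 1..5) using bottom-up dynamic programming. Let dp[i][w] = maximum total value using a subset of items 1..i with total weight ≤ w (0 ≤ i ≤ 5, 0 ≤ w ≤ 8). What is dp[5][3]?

4

i\w   0   1   2   3   4   5   6   7   8
  0   0   0   0   0   0   0   0   0   0
  1   0   0   0   0   8   8   8   8   8
  2   0   3   3   3   8  11  11  11  11
  3   0   3   3   4   8  11  11  12  12
  4   0   3   3   4   8  11  12  12  13
  5   0   3   3   4   8  11  12  12  15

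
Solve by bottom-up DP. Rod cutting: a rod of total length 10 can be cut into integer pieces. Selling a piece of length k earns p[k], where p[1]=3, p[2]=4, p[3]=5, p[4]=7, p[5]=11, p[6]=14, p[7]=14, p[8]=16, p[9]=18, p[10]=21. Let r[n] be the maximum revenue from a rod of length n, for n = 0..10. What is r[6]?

18

   n    0    1    2    3    4    5    6    7    8    9   10
r[n]    0    3    6    9   12   15   18   21   24   27   30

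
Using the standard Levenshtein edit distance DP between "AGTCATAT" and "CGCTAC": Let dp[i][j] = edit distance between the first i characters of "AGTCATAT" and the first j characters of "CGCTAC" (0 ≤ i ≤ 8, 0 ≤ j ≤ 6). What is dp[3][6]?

   ''  C  G  C  T  A  C
''  0  1  2  3  4  5  6
 A  1  1  2  3  4  4  5
 G  2  2  1  2  3  4  5
 T  3  3  2  2  2  3  4
 C  4  3  3  2  3  3  3
 A  5  4  4  3  3  3  4
 T  6  5  5  4  3  4  4
 A  7  6  6  5  4  3  4
 T  8  7  7  6  5  4  4

4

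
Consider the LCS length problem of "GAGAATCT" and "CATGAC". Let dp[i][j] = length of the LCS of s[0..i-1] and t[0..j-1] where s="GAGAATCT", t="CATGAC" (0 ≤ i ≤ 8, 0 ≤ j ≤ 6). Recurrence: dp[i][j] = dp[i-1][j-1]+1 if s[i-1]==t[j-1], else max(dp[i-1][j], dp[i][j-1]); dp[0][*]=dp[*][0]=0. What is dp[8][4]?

   ''  C  A  T  G  A  C
''  0  0  0  0  0  0  0
 G  0  0  0  0  1  1  1
 A  0  0  1  1  1  2  2
 G  0  0  1  1  2  2  2
 A  0  0  1  1  2  3  3
 A  0  0  1  1  2  3  3
 T  0  0  1  2  2  3  3
 C  0  1  1  2  2  3  4
 T  0  1  1  2  2  3  4

2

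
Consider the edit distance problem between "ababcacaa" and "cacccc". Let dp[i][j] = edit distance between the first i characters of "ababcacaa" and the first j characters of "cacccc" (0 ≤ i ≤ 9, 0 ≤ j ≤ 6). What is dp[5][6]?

   ''  c  a  c  c  c  c
''  0  1  2  3  4  5  6
 a  1  1  1  2  3  4  5
 b  2  2  2  2  3  4  5
 a  3  3  2  3  3  4  5
 b  4  4  3  3  4  4  5
 c  5  4  4  3  3  4  4
 a  6  5  4  4  4  4  5
 c  7  6  5  4  4  4  4
 a  8  7  6  5  5  5  5
 a  9  8  7  6  6  6  6

4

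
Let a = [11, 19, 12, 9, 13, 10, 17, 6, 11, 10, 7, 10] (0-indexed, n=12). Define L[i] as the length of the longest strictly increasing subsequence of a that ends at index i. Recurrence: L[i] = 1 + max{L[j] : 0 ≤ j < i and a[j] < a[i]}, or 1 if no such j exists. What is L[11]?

3

   i    0    1    2    3    4    5    6    7    8    9   10   11
a[i]   11   19   12    9   13   10   17    6   11   10    7   10
L[i]    1    2    2    1    3    2    4    1    3    2    2    3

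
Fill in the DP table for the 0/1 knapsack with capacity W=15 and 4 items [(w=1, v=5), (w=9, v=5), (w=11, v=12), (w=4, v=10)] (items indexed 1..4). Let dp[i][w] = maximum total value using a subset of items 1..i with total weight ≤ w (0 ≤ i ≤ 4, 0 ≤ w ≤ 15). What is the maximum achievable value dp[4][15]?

i\w   0   1   2   3   4   5   6   7   8   9  10  11  12  13  14  15
  0   0   0   0   0   0   0   0   0   0   0   0   0   0   0   0   0
  1   0   5   5   5   5   5   5   5   5   5   5   5   5   5   5   5
  2   0   5   5   5   5   5   5   5   5   5  10  10  10  10  10  10
  3   0   5   5   5   5   5   5   5   5   5  10  12  17  17  17  17
  4   0   5   5   5  10  15  15  15  15  15  15  15  17  17  20  22

22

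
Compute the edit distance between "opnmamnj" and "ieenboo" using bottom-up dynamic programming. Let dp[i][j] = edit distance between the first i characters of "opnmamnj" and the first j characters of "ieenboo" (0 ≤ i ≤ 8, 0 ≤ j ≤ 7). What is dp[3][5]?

   ''  i  e  e  n  b  o  o
''  0  1  2  3  4  5  6  7
 o  1  1  2  3  4  5  5  6
 p  2  2  2  3  4  5  6  6
 n  3  3  3  3  3  4  5  6
 m  4  4  4  4  4  4  5  6
 a  5  5  5  5  5  5  5  6
 m  6  6  6  6  6  6  6  6
 n  7  7  7  7  6  7  7  7
 j  8  8  8  8  7  7  8  8

4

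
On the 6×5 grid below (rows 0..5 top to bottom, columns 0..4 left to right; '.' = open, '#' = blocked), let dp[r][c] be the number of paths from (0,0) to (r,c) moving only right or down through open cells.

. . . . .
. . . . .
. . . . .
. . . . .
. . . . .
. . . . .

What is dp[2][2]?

r\c   0   1   2   3   4
  0   1   1   1   1   1
  1   1   2   3   4   5
  2   1   3   6  10  15
  3   1   4  10  20  35
  4   1   5  15  35  70
  5   1   6  21  56 126

6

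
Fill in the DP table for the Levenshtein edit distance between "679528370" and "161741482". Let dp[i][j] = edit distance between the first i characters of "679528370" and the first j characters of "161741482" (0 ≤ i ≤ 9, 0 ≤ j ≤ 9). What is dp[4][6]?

   ''  1  6  1  7  4  1  4  8  2
''  0  1  2  3  4  5  6  7  8  9
 6  1  1  1  2  3  4  5  6  7  8
 7  2  2  2  2  2  3  4  5  6  7
 9  3  3  3  3  3  3  4  5  6  7
 5  4  4  4  4  4  4  4  5  6  7
 2  5  5  5  5  5  5  5  5  6  6
 8  6  6  6  6  6  6  6  6  5  6
 3  7  7  7  7  7  7  7  7  6  6
 7  8  8  8  8  7  8  8  8  7  7
 0  9  9  9  9  8  8  9  9  8  8

4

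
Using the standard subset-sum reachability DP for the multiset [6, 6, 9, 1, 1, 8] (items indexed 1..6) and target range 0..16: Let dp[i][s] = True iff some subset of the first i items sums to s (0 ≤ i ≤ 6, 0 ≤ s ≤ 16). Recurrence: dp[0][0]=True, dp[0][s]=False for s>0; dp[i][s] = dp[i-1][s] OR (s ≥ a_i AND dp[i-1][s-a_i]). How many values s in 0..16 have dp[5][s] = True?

i\s   0   1   2   3   4   5   6   7   8   9  10  11  12  13  14  15  16
  0   T   F   F   F   F   F   F   F   F   F   F   F   F   F   F   F   F
  1   T   F   F   F   F   F   T   F   F   F   F   F   F   F   F   F   F
  2   T   F   F   F   F   F   T   F   F   F   F   F   T   F   F   F   F
  3   T   F   F   F   F   F   T   F   F   T   F   F   T   F   F   T   F
  4   T   T   F   F   F   F   T   T   F   T   T   F   T   T   F   T   T
  5   T   T   T   F   F   F   T   T   T   T   T   T   T   T   T   T   T
  6   T   T   T   F   F   F   T   T   T   T   T   T   T   T   T   T   T

14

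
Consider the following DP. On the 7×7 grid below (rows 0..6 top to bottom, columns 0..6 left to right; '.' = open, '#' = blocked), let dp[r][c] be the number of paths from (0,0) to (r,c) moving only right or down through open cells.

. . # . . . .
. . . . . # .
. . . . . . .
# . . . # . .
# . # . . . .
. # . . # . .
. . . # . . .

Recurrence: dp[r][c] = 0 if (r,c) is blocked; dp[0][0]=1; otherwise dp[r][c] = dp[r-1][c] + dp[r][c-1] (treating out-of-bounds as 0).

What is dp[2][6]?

9

r\c   0   1   2   3   4   5   6
  0   1   1   0   0   0   0   0
  1   1   2   2   2   2   0   0
  2   1   3   5   7   9   9   9
  3   0   3   8  15   0   9  18
  4   0   3   0  15  15  24  42
  5   0   0   0  15   0  24  66
  6   0   0   0   0   0  24  90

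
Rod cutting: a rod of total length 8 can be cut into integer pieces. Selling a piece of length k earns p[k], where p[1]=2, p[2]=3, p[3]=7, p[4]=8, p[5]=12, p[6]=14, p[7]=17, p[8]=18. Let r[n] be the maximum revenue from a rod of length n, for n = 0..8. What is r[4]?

   n    0    1    2    3    4    5    6    7    8
r[n]    0    2    4    7    9   12   14   17   19

9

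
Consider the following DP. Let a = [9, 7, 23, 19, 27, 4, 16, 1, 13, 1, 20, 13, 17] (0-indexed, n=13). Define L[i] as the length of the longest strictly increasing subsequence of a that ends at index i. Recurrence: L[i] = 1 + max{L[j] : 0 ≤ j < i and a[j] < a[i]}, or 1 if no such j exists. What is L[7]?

   i    0    1    2    3    4    5    6    7    8    9   10   11   12
a[i]    9    7   23   19   27    4   16    1   13    1   20   13   17
L[i]    1    1    2    2    3    1    2    1    2    1    3    2    3

1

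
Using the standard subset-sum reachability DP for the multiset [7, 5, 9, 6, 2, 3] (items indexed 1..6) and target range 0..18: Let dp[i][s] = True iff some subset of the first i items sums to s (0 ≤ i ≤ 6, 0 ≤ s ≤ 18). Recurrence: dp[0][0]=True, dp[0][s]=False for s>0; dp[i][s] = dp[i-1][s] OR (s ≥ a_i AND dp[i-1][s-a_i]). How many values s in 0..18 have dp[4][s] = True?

i\s   0   1   2   3   4   5   6   7   8   9  10  11  12  13  14  15  16  17  18
  0   T   F   F   F   F   F   F   F   F   F   F   F   F   F   F   F   F   F   F
  1   T   F   F   F   F   F   F   T   F   F   F   F   F   F   F   F   F   F   F
  2   T   F   F   F   F   T   F   T   F   F   F   F   T   F   F   F   F   F   F
  3   T   F   F   F   F   T   F   T   F   T   F   F   T   F   T   F   T   F   F
  4   T   F   F   F   F   T   T   T   F   T   F   T   T   T   T   T   T   F   T
  5   T   F   T   F   F   T   T   T   T   T   F   T   T   T   T   T   T   T   T
  6   T   F   T   T   F   T   T   T   T   T   T   T   T   T   T   T   T   T   T

12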